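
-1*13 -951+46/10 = -4797/5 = -959.40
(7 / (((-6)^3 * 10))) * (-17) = 119 / 2160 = 0.06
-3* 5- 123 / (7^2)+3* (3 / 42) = -1695 / 98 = -17.30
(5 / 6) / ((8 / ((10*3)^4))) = 84375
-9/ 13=-0.69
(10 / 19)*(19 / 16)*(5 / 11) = 25 / 88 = 0.28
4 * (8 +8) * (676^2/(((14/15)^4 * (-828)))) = -2570490000/55223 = -46547.45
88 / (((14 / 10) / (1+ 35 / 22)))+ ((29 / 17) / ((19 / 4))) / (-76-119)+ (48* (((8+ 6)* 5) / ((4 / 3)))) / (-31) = 1114809328 / 13667745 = 81.56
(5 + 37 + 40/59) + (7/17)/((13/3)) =42.77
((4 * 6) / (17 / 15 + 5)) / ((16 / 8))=45 / 23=1.96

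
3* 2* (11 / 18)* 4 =44 / 3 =14.67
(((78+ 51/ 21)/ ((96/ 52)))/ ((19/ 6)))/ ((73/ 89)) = 651391/ 38836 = 16.77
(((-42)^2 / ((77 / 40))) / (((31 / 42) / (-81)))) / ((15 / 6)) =-13716864 / 341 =-40225.41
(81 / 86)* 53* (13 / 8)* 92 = 1283607 / 172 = 7462.83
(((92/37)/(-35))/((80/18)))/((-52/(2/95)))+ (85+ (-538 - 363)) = -26100983793/31986500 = -816.00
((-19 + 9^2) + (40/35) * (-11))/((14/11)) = 1903/49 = 38.84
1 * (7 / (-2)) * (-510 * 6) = 10710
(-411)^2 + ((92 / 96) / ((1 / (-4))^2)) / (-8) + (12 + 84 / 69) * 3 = 46632611 / 276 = 168958.74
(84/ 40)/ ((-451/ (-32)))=336/ 2255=0.15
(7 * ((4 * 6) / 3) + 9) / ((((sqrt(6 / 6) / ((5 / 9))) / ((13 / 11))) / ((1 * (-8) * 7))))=-236600 / 99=-2389.90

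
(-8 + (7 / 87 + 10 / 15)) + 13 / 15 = -926 / 145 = -6.39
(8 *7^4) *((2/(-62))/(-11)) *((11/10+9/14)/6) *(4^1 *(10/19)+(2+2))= 9708272/97185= 99.89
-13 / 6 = -2.17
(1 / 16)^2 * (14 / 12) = 7 / 1536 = 0.00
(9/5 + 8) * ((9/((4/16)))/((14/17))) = 2142/5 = 428.40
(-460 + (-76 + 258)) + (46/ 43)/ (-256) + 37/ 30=-22850201/ 82560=-276.77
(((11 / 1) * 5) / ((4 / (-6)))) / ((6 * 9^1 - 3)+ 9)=-1.38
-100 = -100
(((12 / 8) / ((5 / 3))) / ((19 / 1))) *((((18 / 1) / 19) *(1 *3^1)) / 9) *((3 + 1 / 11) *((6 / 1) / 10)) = 2754 / 99275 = 0.03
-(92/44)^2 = -529/121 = -4.37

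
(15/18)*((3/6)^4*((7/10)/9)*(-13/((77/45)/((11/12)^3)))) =-7865/331776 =-0.02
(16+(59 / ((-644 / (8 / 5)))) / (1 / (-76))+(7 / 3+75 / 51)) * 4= 5081672 / 41055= 123.78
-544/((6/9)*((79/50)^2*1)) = -2040000/6241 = -326.87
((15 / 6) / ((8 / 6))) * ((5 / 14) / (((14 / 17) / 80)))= 6375 / 98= 65.05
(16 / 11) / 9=16 / 99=0.16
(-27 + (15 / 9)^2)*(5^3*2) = -54500 / 9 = -6055.56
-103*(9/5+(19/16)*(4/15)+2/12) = -14111/60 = -235.18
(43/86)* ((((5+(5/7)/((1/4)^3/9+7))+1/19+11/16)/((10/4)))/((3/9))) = 30083169/8582224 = 3.51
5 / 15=1 / 3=0.33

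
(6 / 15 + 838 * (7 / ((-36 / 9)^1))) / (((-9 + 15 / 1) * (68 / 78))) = -190593 / 680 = -280.28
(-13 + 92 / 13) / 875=-11 / 1625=-0.01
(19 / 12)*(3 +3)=19 / 2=9.50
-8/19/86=-0.00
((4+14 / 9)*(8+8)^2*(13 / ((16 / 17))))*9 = 176800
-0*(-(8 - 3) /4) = 0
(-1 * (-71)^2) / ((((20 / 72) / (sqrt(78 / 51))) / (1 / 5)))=-90738 * sqrt(442) / 425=-4488.61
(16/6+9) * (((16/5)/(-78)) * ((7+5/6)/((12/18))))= -658/117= -5.62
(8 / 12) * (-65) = -130 / 3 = -43.33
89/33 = 2.70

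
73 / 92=0.79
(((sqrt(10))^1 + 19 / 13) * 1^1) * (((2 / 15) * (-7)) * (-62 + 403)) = -4774 * sqrt(10) / 15- 90706 / 195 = -1471.61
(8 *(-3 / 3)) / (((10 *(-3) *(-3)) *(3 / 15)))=-0.44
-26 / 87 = -0.30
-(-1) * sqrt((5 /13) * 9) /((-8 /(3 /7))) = -9 * sqrt(65) /728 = -0.10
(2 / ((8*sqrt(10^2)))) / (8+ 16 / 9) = 9 / 3520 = 0.00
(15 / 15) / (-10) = -1 / 10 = -0.10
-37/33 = -1.12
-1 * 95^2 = -9025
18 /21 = 6 /7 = 0.86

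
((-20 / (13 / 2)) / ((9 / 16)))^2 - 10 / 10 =395911 / 13689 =28.92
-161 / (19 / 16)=-2576 / 19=-135.58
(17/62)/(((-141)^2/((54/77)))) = 51/5272883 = 0.00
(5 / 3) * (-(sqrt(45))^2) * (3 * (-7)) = 1575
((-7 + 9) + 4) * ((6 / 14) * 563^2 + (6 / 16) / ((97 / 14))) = 1106856189 / 1358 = 815063.47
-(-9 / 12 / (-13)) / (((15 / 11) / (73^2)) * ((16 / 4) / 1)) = -58619 / 1040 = -56.36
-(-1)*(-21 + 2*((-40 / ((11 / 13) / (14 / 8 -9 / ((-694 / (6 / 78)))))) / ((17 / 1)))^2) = 111226576259 / 4210582321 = 26.42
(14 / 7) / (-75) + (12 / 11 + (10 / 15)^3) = 1.36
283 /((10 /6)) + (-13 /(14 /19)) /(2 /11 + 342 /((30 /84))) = 626062783 /3687460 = 169.78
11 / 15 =0.73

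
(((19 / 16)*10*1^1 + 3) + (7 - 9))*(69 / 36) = 2369 / 96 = 24.68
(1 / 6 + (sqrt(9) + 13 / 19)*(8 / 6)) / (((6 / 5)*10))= 193 / 456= 0.42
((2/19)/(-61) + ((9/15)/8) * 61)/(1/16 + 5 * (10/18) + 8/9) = 1272102/1037305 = 1.23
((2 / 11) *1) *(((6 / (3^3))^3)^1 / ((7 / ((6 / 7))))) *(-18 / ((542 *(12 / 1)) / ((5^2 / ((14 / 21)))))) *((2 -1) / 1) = -100 / 3943863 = -0.00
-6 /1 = -6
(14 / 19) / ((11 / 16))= 224 / 209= 1.07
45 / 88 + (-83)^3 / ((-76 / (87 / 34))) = 273607347 / 14212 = 19251.85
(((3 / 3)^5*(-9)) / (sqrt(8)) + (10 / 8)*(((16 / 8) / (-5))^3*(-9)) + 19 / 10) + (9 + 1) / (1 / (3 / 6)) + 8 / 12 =1243 / 150- 9*sqrt(2) / 4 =5.10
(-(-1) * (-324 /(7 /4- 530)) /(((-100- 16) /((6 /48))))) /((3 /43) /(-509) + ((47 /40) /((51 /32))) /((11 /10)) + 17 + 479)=-0.00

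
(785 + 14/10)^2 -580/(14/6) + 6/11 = 1189990598/1925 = 618176.93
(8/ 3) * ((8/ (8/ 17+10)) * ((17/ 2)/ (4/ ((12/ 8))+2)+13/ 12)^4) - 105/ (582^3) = 54995028055569431/ 379134783274968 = 145.05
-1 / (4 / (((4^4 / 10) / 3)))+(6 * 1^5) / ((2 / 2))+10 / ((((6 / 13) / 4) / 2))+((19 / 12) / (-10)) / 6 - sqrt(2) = 25513 / 144 - sqrt(2) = 175.76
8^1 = 8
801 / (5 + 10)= 53.40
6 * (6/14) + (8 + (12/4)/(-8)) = 571/56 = 10.20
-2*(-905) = 1810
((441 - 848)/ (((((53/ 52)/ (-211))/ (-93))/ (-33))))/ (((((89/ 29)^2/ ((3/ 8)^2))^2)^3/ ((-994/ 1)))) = -320187612209293300114499915869743933/ 112446464808296125592682138116816896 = -2.85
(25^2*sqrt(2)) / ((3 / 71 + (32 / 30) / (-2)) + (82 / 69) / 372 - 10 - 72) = -2847543750*sqrt(2) / 375820579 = -10.72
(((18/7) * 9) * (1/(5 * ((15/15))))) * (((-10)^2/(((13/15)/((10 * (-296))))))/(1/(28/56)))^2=134979002535.93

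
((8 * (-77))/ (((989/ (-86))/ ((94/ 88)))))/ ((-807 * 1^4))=-1316/ 18561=-0.07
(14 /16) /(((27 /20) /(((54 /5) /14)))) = 1 /2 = 0.50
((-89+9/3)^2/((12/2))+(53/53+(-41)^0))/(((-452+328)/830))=-768580/93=-8264.30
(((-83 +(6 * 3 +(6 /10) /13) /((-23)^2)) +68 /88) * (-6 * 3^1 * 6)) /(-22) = -403.49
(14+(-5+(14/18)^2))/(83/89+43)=34621/158355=0.22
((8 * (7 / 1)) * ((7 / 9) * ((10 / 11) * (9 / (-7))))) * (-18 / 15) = 672 / 11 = 61.09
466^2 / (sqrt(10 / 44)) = 217156 * sqrt(110) / 5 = 455510.27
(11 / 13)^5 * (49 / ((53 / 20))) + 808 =16058081412 / 19678529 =816.02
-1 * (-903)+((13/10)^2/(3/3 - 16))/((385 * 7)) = 3650377331/4042500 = 903.00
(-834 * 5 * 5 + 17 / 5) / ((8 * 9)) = -104233 / 360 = -289.54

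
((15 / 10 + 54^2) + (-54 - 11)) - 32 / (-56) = 39943 / 14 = 2853.07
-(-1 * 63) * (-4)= -252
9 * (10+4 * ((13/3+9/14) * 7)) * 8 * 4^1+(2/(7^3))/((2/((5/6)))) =88510469/2058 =43008.00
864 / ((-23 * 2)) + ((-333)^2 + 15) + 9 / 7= 17852727 / 161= 110886.50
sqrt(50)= 5 * sqrt(2)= 7.07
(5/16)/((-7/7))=-0.31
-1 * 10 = -10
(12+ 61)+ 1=74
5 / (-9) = -5 / 9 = -0.56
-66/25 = -2.64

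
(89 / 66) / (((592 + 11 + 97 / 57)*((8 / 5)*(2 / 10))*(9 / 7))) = 42275 / 7799616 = 0.01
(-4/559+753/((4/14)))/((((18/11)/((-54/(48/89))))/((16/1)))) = -2884604899/1118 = -2580147.49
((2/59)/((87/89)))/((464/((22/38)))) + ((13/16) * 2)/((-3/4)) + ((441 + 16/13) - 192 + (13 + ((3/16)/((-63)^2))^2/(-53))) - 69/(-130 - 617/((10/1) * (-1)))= 52098567140874836395097/198793045744515226368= 262.07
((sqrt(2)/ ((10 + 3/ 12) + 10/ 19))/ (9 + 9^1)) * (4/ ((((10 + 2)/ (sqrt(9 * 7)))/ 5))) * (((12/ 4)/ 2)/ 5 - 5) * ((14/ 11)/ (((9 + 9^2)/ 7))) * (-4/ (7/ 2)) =7144 * sqrt(14)/ 521235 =0.05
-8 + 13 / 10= -6.70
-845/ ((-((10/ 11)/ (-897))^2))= 16453449441/ 20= 822672472.05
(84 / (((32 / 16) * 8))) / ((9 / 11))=77 / 12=6.42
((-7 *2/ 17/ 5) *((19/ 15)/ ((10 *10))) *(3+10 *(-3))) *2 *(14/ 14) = 1197/ 10625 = 0.11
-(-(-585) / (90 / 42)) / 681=-91 / 227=-0.40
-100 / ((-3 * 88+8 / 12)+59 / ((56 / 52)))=4200 / 8759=0.48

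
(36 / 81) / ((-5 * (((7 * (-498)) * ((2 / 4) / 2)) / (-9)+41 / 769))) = -6152 / 6705525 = -0.00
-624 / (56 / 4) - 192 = -1656 / 7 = -236.57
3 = 3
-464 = -464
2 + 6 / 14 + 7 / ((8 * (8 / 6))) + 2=1139 / 224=5.08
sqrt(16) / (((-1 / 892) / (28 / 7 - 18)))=49952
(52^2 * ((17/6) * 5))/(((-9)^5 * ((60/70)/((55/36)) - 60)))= 11061050/1013457987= 0.01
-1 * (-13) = 13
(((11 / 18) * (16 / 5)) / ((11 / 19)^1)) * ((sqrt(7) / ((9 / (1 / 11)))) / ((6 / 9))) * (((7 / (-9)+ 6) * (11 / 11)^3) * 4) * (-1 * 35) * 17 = -1700272 * sqrt(7) / 2673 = -1682.94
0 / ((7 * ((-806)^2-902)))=0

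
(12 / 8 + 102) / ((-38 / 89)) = -18423 / 76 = -242.41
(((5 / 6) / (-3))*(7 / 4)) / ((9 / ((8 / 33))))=-35 / 2673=-0.01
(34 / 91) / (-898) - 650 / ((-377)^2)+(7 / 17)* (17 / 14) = 34019525 / 68724838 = 0.50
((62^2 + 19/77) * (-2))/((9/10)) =-1973380/231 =-8542.77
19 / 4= 4.75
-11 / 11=-1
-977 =-977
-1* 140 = -140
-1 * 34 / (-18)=17 / 9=1.89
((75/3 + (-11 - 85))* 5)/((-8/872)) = 38695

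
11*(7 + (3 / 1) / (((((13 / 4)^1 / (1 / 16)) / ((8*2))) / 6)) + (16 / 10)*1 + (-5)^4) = 456984 / 65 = 7030.52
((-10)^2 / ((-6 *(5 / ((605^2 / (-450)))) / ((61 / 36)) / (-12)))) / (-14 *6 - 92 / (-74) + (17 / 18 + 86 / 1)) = -330447370 / 25101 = -13164.71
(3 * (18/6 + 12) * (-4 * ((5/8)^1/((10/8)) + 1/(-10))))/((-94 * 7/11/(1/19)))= 396/6251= 0.06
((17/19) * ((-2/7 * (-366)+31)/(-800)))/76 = -0.00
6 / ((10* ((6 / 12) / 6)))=36 / 5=7.20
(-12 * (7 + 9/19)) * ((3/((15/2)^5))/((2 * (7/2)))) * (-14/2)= 18176/1603125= 0.01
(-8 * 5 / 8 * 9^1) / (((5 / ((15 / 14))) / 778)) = -52515 / 7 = -7502.14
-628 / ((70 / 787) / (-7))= 247118 / 5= 49423.60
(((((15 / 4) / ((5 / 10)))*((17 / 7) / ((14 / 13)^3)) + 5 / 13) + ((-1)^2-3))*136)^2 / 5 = 12121442551240929 / 19485027380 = 622090.10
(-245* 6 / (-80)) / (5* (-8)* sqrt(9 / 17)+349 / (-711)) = 620099361 / 58219454264 - 1114673805* sqrt(17) / 7277431783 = -0.62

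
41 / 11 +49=580 / 11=52.73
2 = 2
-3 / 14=-0.21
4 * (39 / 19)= 156 / 19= 8.21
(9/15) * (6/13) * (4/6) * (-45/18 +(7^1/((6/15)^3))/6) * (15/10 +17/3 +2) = 8305/312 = 26.62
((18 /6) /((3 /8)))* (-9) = -72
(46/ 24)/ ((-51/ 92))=-529/ 153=-3.46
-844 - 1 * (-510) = -334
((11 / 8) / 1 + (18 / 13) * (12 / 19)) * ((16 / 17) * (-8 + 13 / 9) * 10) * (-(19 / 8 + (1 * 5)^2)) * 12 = 191446150 / 4199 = 45593.27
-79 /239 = -0.33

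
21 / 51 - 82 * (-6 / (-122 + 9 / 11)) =-82673 / 22661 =-3.65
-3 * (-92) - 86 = 190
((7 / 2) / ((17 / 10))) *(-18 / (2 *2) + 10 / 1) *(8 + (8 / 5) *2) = 2156 / 17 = 126.82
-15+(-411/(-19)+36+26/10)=4297/95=45.23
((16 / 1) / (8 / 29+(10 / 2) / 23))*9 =96048 / 329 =291.94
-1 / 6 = -0.17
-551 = -551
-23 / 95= -0.24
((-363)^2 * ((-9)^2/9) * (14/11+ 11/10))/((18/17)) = 53150823/20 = 2657541.15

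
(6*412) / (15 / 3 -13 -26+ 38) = 618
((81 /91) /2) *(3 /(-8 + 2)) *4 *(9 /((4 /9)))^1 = -6561 /364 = -18.02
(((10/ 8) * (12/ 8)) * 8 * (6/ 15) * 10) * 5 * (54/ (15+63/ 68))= 367200/ 361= 1017.17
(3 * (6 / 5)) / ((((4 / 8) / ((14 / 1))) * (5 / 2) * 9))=112 / 25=4.48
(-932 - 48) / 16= -245 / 4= -61.25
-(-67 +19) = 48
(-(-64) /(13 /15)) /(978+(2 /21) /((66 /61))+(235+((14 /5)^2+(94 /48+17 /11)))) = 133056000 /2206181237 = 0.06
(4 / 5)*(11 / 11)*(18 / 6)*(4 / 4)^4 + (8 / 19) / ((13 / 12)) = 3444 / 1235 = 2.79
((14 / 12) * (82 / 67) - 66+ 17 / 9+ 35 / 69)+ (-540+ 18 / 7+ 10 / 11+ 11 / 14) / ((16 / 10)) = -6783547543 / 17086608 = -397.01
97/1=97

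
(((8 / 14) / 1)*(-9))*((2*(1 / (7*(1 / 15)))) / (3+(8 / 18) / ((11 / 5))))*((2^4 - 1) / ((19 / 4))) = -6415200 / 295127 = -21.74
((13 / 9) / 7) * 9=13 / 7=1.86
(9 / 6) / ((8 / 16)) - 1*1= 2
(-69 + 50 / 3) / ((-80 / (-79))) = -12403 / 240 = -51.68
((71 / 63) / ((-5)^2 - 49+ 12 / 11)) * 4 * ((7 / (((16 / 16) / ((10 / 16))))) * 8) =-3905 / 567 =-6.89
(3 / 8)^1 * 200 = 75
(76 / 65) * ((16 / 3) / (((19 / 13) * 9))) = 64 / 135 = 0.47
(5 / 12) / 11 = 5 / 132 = 0.04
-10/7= -1.43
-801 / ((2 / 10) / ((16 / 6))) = -10680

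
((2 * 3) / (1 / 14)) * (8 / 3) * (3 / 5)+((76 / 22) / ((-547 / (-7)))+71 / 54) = 220552751 / 1624590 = 135.76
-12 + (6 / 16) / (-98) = -9411 / 784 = -12.00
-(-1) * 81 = 81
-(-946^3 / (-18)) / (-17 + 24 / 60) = 2116476340 / 747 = 2833301.66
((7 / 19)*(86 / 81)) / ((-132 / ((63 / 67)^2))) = -14749 / 5629206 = -0.00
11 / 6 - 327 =-1951 / 6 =-325.17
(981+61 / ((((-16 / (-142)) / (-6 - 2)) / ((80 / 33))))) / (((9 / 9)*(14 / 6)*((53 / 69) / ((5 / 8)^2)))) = -541834575 / 261184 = -2074.53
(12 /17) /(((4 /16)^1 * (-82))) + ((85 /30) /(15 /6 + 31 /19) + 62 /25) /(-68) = -2658757 /32828700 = -0.08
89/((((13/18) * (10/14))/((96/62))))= 538272/2015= 267.13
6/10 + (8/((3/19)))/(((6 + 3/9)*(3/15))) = 203/5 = 40.60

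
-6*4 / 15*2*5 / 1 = -16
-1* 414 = -414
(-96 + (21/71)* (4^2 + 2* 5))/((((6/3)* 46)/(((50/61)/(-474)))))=26125/15738854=0.00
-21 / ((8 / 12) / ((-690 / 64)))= 21735 / 64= 339.61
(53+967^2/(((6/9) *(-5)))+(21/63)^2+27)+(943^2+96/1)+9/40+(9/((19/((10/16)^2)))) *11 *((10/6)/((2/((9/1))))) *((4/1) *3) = 16664478559/27360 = 609081.82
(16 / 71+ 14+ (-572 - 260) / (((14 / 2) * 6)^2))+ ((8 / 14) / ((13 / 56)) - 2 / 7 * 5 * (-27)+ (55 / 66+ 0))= 45279461 / 814086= 55.62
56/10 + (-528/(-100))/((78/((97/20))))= 19267/3250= 5.93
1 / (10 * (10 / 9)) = 9 / 100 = 0.09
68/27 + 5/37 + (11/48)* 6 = 4.03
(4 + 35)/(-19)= -39/19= -2.05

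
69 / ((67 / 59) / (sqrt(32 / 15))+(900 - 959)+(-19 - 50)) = -983814144 / 1824979193 - 1091028 *sqrt(30) / 1824979193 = -0.54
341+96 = 437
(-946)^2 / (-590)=-447458 / 295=-1516.81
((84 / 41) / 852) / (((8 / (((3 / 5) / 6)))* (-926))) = -7 / 215646880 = -0.00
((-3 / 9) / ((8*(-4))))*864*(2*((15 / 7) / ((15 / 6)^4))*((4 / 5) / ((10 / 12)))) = 20736 / 21875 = 0.95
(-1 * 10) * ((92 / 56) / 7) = -115 / 49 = -2.35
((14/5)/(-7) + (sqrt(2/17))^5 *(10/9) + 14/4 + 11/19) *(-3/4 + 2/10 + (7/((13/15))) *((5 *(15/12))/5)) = 292 *sqrt(34)/33813 + 867459/24700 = 35.17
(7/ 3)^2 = 5.44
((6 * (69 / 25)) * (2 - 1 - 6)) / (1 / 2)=-828 / 5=-165.60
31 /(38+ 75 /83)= 2573 /3229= 0.80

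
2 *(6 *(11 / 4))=33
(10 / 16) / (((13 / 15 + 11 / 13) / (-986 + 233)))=-734175 / 2672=-274.77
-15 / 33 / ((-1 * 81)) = 0.01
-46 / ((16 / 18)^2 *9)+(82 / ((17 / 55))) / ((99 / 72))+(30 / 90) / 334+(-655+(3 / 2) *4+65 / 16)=-124951633 / 272544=-458.46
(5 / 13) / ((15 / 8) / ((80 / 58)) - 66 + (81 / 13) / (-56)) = -448 / 75423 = -0.01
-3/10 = -0.30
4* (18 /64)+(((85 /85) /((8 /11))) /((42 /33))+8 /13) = 4107 /1456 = 2.82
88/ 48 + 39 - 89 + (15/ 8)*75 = 2219/ 24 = 92.46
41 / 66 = 0.62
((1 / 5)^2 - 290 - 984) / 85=-14.99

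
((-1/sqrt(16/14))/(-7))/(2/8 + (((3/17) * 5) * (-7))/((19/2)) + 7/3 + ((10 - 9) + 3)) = 969 * sqrt(14)/160979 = 0.02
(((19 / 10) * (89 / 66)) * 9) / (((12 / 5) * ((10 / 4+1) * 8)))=1691 / 4928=0.34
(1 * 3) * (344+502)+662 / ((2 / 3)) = 3531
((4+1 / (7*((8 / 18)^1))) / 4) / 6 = 121 / 672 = 0.18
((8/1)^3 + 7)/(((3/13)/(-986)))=-2217514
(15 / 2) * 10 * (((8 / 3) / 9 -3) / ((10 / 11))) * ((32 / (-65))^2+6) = -10589161 / 7605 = -1392.39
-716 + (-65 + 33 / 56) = -43703 / 56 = -780.41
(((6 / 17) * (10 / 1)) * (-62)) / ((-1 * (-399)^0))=3720 / 17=218.82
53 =53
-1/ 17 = -0.06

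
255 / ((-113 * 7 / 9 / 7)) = -2295 / 113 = -20.31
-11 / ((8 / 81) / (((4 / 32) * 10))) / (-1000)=891 / 6400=0.14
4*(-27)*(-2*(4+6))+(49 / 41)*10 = 89050 / 41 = 2171.95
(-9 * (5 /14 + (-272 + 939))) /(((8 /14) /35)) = -2943045 /8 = -367880.62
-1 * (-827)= 827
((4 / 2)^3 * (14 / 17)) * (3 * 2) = 672 / 17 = 39.53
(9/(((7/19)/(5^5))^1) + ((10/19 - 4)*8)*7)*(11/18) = 37133261/798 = 46532.91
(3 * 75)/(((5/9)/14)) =5670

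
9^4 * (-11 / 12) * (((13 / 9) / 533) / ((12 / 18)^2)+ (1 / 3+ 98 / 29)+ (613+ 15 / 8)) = -141552919629 / 38048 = -3720377.41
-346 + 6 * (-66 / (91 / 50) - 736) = -4979.58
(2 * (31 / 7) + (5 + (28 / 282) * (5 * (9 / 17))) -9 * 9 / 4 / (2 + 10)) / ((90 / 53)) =58965521 / 8053920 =7.32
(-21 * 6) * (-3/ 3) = 126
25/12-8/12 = 17/12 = 1.42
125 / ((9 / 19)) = 2375 / 9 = 263.89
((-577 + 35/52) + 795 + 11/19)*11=2382831/988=2411.77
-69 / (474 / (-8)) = 92 / 79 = 1.16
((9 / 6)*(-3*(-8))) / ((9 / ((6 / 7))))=24 / 7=3.43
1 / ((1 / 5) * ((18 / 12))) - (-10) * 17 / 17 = 40 / 3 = 13.33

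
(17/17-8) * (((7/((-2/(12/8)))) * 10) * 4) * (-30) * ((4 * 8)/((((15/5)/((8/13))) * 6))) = -627200/13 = -48246.15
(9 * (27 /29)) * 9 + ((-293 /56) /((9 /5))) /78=85932859 /1140048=75.38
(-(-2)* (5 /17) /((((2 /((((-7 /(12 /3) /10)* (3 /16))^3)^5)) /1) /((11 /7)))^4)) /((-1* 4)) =-131321629981356187334595569379439904802598387846800658338597019272889026851313441 /255521433005793055194375488930679868578474261321225201932953257702704341932469398648850451024262834889874525388800000000000000000000000000000000000000000000000000000000000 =-0.00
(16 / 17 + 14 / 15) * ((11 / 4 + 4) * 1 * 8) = 8604 / 85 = 101.22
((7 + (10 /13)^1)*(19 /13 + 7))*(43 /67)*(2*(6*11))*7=441422520 /11323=38984.59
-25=-25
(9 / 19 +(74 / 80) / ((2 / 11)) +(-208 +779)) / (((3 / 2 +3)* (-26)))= -876373 / 177840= -4.93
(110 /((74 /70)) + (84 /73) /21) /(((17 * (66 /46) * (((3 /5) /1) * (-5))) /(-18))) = 12935108 /505087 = 25.61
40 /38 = 20 /19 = 1.05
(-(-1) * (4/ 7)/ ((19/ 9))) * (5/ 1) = 180/ 133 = 1.35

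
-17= -17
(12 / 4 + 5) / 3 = 8 / 3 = 2.67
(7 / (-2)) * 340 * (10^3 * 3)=-3570000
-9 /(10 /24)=-108 /5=-21.60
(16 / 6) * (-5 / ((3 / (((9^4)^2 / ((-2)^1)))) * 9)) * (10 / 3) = 35429400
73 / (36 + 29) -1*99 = -6362 / 65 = -97.88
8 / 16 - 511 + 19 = -983 / 2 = -491.50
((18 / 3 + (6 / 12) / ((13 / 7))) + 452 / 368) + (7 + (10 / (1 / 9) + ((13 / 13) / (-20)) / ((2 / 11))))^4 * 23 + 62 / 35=10786784073336929019 / 5358080000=2013180854.59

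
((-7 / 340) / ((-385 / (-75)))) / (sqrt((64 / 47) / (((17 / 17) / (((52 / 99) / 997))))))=-0.15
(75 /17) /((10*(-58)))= -15 /1972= -0.01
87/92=0.95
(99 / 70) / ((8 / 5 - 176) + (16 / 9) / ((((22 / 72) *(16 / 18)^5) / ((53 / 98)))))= -3902976 / 465640207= -0.01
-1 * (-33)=33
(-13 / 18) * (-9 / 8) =13 / 16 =0.81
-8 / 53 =-0.15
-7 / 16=-0.44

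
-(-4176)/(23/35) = 146160/23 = 6354.78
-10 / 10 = -1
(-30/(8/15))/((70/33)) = -1485/56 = -26.52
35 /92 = 0.38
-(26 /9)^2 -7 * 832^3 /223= -326552669404 /18063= -18078540.08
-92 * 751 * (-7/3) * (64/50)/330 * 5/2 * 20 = 15476608/495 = 31265.87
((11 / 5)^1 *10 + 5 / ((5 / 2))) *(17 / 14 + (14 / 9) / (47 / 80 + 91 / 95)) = 2629268 / 49329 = 53.30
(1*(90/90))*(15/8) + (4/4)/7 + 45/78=1889/728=2.59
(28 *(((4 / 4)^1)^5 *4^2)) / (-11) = -448 / 11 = -40.73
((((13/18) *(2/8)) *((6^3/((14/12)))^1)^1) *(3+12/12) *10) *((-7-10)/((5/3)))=-95472/7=-13638.86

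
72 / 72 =1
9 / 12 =3 / 4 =0.75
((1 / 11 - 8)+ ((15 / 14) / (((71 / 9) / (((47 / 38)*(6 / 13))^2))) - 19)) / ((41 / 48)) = -430098929544 / 13674984323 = -31.45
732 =732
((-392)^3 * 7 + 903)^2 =177791347702590769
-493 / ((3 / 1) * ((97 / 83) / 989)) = -40468891 / 291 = -139068.35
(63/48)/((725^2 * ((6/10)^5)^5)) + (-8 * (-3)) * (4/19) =428255038958295881/72207065014878384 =5.93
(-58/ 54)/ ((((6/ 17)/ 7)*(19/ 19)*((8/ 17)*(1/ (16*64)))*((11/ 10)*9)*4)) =-9386720/ 8019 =-1170.56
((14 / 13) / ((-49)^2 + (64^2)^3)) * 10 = 140 / 893353228781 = 0.00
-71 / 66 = -1.08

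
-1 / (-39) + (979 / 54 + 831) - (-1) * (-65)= 784.16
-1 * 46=-46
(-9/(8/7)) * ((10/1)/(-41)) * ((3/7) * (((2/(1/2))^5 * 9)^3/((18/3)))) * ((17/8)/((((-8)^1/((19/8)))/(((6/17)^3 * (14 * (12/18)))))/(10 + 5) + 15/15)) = 504049616436.66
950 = 950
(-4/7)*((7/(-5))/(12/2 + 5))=4/55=0.07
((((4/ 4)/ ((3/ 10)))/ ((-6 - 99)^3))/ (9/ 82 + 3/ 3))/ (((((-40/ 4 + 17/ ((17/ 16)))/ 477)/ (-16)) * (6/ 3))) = 34768/ 21068775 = 0.00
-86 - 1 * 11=-97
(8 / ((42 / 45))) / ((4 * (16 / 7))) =15 / 16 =0.94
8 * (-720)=-5760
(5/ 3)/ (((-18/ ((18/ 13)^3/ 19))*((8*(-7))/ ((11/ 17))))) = 1485/ 9934834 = 0.00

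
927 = 927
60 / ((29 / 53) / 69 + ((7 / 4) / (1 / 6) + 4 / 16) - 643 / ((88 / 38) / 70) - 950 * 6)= -9654480 / 4042874393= -0.00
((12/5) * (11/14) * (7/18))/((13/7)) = 0.39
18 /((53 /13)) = 234 /53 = 4.42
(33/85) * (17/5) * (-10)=-66/5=-13.20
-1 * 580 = -580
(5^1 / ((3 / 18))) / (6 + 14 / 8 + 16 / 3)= 360 / 157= 2.29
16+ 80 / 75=256 / 15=17.07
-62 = -62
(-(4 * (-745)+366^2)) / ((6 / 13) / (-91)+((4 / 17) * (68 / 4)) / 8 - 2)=309889216 / 3561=87023.09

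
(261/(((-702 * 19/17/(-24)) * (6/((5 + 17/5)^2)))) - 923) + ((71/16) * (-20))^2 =696288263/98800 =7047.45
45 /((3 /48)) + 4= 724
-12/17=-0.71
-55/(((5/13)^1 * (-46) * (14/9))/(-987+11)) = -314028/161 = -1950.48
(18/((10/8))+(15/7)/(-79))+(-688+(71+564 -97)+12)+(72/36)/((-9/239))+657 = 480.26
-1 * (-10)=10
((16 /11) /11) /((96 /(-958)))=-479 /363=-1.32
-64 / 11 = -5.82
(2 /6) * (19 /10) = 19 /30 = 0.63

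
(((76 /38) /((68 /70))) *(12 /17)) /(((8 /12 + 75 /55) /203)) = 2813580 /19363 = 145.31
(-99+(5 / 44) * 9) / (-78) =1437 / 1144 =1.26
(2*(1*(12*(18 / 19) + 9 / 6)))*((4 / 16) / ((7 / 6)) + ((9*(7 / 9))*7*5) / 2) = 420051 / 133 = 3158.28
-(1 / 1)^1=-1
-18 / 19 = -0.95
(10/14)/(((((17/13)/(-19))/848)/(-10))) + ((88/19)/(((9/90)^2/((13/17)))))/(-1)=87652.54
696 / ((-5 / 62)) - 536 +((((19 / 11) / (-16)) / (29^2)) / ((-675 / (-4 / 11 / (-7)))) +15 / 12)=-4406794067729 / 480820725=-9165.15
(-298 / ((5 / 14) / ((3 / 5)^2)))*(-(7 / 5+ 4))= 1013796 / 625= 1622.07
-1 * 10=-10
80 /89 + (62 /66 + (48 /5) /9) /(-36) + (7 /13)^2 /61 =4621048309 /5449955940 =0.85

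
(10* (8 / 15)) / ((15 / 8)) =128 / 45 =2.84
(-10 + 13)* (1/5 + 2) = 33/5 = 6.60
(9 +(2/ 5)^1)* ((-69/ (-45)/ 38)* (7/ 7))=0.38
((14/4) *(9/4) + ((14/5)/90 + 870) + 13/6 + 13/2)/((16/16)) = 1595831/1800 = 886.57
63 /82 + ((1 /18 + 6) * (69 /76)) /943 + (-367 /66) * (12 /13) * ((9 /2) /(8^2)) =0.41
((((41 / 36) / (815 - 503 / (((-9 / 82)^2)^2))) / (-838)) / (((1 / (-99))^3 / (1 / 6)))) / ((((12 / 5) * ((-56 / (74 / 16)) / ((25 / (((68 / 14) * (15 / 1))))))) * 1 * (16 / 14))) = 6954933429675 / 10613634865594302464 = 0.00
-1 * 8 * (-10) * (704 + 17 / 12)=56433.33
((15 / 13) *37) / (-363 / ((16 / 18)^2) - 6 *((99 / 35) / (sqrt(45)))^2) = -72520000 / 782216721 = -0.09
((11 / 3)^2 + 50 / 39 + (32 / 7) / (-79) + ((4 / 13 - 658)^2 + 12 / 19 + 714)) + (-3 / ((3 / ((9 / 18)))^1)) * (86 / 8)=55394886901391 / 127849176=433283.10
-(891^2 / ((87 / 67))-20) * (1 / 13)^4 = -17729429 / 828269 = -21.41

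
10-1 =9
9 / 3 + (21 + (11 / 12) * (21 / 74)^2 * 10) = 270933 / 10952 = 24.74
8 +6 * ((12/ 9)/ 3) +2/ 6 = 11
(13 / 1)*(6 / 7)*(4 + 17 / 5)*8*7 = 23088 / 5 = 4617.60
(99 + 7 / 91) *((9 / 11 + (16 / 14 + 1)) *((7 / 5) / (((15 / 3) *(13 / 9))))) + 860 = 42611476 / 46475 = 916.87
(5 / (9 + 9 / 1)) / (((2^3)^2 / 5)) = 25 / 1152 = 0.02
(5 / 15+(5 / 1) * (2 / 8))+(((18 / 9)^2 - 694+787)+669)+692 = 17515 / 12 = 1459.58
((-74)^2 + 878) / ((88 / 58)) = 92133 / 22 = 4187.86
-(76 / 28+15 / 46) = -979 / 322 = -3.04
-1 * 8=-8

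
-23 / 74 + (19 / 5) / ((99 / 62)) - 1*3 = -34103 / 36630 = -0.93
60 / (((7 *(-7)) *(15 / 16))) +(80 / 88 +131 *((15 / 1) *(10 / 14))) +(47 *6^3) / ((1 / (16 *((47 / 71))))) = 4168587937 / 38269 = 108928.58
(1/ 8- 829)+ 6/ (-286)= -948257/ 1144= -828.90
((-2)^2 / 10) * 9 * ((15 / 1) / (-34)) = -27 / 17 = -1.59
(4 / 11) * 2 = 0.73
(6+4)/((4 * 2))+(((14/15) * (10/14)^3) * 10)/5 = 1135/588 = 1.93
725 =725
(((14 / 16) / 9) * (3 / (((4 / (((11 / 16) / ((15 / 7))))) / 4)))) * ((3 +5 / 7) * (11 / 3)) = 11011 / 8640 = 1.27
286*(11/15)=3146/15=209.73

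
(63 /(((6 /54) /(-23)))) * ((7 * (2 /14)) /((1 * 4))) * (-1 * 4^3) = 208656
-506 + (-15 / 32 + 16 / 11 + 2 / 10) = -888473 / 1760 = -504.81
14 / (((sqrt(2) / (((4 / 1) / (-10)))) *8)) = -7 *sqrt(2) / 20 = -0.49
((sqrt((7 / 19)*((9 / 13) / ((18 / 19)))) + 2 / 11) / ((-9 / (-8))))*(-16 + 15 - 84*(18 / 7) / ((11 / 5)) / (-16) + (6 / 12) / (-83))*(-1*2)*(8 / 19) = -299776*sqrt(182) / 2029599 - 1199104 / 1717353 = -2.69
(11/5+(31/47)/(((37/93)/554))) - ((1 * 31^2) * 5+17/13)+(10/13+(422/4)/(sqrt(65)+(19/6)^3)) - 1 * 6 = -19339652475686843/4975036696435 - 4922208 * sqrt(65)/44013241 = -3888.24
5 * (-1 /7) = -5 /7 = -0.71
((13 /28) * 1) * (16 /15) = 52 /105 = 0.50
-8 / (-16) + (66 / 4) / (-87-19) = 73 / 212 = 0.34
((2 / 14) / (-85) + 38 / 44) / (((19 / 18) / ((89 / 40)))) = 9037683 / 4974200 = 1.82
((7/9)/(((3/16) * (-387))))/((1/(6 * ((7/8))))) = -196/3483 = -0.06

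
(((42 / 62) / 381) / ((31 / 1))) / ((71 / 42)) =294 / 8665337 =0.00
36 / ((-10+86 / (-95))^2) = 81225 / 268324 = 0.30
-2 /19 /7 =-2 /133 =-0.02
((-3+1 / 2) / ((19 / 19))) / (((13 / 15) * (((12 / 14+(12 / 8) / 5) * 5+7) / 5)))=-2625 / 2327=-1.13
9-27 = -18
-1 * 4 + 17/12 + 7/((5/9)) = 601/60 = 10.02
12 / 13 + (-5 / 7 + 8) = 747 / 91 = 8.21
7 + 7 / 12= 91 / 12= 7.58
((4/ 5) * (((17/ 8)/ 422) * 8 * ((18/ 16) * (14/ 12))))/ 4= 357/ 33760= 0.01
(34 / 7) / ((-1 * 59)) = -34 / 413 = -0.08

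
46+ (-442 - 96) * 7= -3720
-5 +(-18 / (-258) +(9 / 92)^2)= -1790885 / 363952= -4.92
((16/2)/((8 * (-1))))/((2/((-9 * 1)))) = 9/2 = 4.50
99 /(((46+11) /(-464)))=-15312 /19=-805.89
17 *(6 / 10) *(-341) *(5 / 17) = -1023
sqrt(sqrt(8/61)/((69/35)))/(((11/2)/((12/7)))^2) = 192 * 122^(3/4) * sqrt(2415)/8318387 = 0.04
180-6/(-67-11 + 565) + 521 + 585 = 626276/487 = 1285.99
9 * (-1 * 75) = -675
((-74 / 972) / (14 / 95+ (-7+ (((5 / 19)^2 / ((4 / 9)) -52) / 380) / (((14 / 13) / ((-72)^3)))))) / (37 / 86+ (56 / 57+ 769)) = -1036703555 / 495996783660026631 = -0.00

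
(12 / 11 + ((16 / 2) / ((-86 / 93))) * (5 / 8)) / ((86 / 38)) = -77577 / 40678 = -1.91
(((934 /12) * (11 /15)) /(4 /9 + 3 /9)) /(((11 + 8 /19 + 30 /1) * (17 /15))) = 292809 /187306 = 1.56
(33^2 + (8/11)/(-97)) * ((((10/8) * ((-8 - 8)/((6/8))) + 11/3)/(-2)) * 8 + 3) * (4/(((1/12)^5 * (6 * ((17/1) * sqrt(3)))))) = 6103889049600 * sqrt(3)/18139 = 582846130.31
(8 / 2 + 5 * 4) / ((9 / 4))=32 / 3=10.67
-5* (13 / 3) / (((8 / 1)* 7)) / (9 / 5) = -325 / 1512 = -0.21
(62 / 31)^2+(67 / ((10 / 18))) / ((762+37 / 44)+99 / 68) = 5942462 / 1429235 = 4.16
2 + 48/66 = 2.73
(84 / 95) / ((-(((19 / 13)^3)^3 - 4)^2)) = -3148751394654807007612 / 2487451655133885582941685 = -0.00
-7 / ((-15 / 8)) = 56 / 15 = 3.73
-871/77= -11.31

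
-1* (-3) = 3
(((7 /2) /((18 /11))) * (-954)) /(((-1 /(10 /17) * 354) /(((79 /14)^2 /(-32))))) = -18192515 /5392128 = -3.37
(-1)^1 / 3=-1 / 3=-0.33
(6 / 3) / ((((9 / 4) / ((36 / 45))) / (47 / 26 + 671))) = 93296 / 195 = 478.44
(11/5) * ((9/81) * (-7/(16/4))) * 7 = -539/180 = -2.99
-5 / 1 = -5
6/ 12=1/ 2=0.50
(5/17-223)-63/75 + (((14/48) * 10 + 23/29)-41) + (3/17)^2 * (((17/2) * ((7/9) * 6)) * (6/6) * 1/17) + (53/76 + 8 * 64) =3008827918/11942925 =251.93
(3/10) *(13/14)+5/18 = 701/1260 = 0.56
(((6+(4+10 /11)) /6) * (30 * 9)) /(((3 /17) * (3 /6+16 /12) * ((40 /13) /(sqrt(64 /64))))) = 59670 /121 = 493.14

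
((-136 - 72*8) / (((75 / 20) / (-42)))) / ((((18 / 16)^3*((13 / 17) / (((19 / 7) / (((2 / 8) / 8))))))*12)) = 7535853568 / 142155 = 53011.53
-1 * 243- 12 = -255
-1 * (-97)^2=-9409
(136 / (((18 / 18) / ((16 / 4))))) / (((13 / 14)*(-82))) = -3808 / 533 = -7.14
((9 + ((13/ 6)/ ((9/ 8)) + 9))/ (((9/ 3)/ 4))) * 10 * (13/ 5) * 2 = 111904/ 81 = 1381.53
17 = 17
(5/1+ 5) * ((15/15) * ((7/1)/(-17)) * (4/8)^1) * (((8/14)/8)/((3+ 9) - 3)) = -5/306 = -0.02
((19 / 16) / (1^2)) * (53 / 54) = 1007 / 864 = 1.17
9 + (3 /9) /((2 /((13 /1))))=67 /6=11.17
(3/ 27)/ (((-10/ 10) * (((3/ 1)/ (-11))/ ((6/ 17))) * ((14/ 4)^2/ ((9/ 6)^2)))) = 22/ 833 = 0.03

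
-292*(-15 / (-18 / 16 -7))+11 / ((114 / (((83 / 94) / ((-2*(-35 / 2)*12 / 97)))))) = -31539894467 / 58509360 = -539.06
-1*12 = -12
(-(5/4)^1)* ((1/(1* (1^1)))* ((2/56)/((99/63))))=-0.03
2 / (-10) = -1 / 5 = -0.20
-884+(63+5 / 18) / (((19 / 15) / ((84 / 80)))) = -126395 / 152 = -831.55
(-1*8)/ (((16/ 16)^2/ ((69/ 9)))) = -184/ 3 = -61.33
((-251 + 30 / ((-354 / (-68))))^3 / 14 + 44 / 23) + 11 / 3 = -1053487.00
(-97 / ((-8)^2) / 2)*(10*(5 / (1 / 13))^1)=-31525 / 64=-492.58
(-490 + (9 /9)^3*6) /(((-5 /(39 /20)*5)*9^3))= 1573 /30375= 0.05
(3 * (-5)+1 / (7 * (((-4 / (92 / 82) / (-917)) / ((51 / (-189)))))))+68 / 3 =-11615 / 5166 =-2.25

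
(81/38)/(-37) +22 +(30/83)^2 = 213797939/9685934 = 22.07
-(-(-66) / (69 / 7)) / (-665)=22 / 2185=0.01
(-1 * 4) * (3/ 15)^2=-4/ 25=-0.16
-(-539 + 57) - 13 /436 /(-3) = 630469 /1308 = 482.01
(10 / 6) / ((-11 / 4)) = -0.61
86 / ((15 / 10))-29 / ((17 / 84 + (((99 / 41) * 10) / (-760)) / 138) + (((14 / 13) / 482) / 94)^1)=-23148320468740 / 268831679793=-86.11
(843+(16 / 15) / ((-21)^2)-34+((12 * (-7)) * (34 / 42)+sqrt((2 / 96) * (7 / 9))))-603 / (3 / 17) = -17701724 / 6615+sqrt(21) / 36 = -2675.87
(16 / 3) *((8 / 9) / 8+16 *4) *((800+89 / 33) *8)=1956371584 / 891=2195703.24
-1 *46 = -46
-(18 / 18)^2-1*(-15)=14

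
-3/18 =-1/6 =-0.17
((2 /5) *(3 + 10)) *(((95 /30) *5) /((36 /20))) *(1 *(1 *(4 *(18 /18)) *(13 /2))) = 32110 /27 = 1189.26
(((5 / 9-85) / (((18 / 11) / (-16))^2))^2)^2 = 1199819031223844428840960000 / 282429536481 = 4248206636505811.62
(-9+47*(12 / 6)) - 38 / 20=831 / 10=83.10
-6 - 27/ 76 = -483/ 76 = -6.36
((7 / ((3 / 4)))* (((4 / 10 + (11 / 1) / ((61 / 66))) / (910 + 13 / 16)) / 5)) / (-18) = -840448 / 600043275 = -0.00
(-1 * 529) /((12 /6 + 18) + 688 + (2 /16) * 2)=-2116 /2833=-0.75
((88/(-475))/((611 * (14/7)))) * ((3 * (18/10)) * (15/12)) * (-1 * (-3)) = -891/290225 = -0.00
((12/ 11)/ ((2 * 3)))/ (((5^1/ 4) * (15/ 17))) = 136/ 825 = 0.16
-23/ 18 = -1.28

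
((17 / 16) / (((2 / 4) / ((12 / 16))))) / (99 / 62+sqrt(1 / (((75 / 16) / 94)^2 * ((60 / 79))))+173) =1444021171875 / 155446163866736 - 345527550 * sqrt(1185) / 9715385241671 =0.01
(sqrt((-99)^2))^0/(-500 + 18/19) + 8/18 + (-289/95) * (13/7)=-295506461/56749770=-5.21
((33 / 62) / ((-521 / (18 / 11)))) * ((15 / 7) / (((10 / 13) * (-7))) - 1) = 3699 / 1582798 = 0.00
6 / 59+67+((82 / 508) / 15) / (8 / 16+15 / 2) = 120672739 / 1798320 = 67.10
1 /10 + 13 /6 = 34 /15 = 2.27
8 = 8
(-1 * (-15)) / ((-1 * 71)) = -15 / 71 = -0.21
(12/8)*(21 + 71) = 138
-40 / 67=-0.60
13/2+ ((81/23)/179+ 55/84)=2481121/345828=7.17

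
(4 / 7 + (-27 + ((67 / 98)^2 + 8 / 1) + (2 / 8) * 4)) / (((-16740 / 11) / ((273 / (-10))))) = -4658797 / 15311520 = -0.30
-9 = -9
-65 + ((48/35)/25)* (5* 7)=-1577/25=-63.08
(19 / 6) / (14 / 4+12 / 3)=19 / 45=0.42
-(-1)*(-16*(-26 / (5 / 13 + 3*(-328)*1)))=-5408 / 12787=-0.42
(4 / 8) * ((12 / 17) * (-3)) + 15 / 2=219 / 34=6.44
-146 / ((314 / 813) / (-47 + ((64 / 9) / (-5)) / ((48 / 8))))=126156191 / 7065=17856.50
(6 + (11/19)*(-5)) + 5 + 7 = 287/19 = 15.11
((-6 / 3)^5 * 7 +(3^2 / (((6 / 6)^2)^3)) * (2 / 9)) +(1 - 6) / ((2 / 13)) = -509 / 2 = -254.50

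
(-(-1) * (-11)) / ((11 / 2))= -2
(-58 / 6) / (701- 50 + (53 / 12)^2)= -1392 / 96553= -0.01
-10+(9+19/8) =1.38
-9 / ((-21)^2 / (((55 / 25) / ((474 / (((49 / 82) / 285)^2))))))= -539 / 1294391853000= -0.00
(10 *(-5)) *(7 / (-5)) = 70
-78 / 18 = -13 / 3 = -4.33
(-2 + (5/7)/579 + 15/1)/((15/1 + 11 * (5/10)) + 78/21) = 0.54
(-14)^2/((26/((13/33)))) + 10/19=3.50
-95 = -95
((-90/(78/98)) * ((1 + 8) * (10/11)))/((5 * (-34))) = 13230/2431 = 5.44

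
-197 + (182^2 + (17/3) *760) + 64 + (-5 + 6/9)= 111880/3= 37293.33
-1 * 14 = -14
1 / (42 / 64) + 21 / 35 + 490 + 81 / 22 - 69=985921 / 2310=426.81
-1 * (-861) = 861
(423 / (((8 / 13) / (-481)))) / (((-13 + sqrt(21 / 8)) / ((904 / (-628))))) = -7771065822 / 208967 - 298887147 * sqrt(42) / 417934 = -41822.73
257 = 257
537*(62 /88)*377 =6275919 /44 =142634.52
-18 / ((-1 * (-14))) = -9 / 7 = -1.29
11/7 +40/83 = 1193/581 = 2.05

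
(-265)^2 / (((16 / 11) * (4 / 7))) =5407325 / 64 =84489.45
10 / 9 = 1.11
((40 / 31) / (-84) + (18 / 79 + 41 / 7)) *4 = 1248620 / 51429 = 24.28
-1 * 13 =-13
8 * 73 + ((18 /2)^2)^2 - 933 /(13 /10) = 83555 /13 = 6427.31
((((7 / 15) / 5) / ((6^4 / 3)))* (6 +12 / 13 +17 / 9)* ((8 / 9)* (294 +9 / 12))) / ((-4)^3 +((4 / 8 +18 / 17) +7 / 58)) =-466095511 / 58234269600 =-0.01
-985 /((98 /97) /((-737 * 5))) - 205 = 352063235 /98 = 3592481.99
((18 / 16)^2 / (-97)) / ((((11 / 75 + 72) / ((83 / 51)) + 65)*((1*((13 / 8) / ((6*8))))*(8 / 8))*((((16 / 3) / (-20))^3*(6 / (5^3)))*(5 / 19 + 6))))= 1347226171875 / 2178731830912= 0.62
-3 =-3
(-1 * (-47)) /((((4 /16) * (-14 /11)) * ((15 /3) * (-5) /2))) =2068 /175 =11.82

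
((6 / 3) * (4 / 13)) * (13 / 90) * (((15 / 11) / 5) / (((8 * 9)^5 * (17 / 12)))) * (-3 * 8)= -1 / 4711322880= -0.00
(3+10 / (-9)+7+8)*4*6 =405.33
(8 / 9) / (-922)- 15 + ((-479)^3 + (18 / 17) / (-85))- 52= -109902306.01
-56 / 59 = -0.95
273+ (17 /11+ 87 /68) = 275.82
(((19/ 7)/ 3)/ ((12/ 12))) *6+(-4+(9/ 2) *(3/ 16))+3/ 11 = 6271/ 2464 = 2.55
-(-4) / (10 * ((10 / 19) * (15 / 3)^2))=19 / 625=0.03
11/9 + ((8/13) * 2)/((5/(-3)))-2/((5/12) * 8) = -0.12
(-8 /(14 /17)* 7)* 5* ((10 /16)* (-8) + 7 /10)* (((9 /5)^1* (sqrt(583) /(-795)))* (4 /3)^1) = -5848* sqrt(583) /1325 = -106.57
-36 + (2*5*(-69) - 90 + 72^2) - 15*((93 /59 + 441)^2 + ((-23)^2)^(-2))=-2857832320051047 /974126521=-2933738.34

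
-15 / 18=-5 / 6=-0.83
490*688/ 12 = 84280/ 3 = 28093.33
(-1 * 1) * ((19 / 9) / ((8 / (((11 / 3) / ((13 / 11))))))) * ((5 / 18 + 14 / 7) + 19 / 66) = -26543 / 12636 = -2.10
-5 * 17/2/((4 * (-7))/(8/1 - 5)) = 255/56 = 4.55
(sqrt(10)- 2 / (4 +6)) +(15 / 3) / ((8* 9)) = -47 / 360 +sqrt(10) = 3.03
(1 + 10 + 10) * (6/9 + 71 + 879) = 19964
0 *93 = 0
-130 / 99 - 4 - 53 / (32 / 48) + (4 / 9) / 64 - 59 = -227789 / 1584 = -143.81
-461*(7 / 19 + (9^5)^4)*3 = -319466975267638918113558 / 19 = -16814051329875732532292.53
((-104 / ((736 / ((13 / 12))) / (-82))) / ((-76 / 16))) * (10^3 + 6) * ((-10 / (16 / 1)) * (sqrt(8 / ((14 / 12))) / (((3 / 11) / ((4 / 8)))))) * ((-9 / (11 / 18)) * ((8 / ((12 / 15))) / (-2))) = 784189575 * sqrt(21) / 6118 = 587382.82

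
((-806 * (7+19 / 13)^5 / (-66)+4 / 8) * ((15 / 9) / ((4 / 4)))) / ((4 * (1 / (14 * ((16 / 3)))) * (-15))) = -2541679999124 / 2313441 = -1098657.80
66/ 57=22/ 19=1.16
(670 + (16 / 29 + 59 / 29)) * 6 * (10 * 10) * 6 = 70218000 / 29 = 2421310.34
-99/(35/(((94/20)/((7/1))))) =-1.90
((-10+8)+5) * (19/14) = 57/14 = 4.07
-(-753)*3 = 2259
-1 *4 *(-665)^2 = -1768900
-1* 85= -85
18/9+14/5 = 24/5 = 4.80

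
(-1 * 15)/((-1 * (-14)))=-15/14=-1.07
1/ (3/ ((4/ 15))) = 4/ 45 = 0.09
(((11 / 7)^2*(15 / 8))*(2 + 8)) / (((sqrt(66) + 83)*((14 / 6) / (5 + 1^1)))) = 6779025 / 4680578 - 81675*sqrt(66) / 4680578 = 1.31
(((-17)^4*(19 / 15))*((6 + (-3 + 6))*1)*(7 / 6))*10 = 11108293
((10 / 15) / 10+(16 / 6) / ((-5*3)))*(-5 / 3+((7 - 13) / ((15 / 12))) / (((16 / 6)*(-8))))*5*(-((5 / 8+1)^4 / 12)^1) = -4941053 / 10616832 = -0.47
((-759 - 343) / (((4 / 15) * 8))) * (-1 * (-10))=-41325 / 8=-5165.62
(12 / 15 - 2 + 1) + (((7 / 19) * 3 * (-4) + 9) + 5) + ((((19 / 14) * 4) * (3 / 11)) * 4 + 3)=133872 / 7315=18.30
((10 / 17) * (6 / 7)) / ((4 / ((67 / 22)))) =1005 / 2618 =0.38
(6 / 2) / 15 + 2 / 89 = 99 / 445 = 0.22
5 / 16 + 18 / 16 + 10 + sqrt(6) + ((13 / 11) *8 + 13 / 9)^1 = sqrt(6) + 35381 / 1584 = 24.79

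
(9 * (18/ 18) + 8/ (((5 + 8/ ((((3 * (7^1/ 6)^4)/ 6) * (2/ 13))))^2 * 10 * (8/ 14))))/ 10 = 484827913526/ 538675263025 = 0.90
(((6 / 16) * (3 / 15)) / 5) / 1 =3 / 200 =0.02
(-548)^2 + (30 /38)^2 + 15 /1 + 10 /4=216832573 /722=300322.12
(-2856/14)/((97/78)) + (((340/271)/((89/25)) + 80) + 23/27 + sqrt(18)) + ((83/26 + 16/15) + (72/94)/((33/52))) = -328478584685231/4245498495810 + 3*sqrt(2) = -73.13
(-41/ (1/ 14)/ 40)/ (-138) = 287/ 2760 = 0.10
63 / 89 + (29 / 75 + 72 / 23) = 648638 / 153525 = 4.22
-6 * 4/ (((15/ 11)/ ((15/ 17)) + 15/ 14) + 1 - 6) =10.07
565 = 565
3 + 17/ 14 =59/ 14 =4.21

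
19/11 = 1.73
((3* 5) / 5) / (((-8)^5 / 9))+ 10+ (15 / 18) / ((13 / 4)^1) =13106147 / 1277952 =10.26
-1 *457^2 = -208849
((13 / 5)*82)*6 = 6396 / 5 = 1279.20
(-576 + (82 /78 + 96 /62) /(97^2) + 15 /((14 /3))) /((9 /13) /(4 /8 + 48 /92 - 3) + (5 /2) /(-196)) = 33204057481868 /21026264073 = 1579.17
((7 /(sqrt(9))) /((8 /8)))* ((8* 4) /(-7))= -32 /3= -10.67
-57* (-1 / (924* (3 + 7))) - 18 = -55421 / 3080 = -17.99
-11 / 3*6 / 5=-22 / 5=-4.40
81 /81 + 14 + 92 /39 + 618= 635.36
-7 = -7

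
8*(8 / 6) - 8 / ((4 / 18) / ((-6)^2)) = -1285.33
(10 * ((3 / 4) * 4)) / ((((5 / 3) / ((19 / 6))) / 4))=228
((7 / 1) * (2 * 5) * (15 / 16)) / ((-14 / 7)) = -525 / 16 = -32.81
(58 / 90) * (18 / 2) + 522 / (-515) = 493 / 103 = 4.79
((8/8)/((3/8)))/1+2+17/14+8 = 583/42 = 13.88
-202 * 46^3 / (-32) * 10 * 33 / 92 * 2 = 8815785 / 2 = 4407892.50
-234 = -234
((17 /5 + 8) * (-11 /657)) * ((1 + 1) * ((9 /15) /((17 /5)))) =-418 /6205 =-0.07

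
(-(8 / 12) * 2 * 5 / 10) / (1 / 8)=-16 / 3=-5.33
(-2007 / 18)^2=49729 / 4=12432.25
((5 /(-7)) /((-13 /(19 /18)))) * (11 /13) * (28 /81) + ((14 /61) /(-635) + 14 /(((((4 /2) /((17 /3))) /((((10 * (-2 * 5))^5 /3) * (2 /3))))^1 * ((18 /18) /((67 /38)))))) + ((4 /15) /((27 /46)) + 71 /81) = -14092102492527822986549 /90671623965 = -155419103312.49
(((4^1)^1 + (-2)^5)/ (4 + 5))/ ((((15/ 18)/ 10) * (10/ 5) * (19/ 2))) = -112/ 57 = -1.96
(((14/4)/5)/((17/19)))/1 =133/170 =0.78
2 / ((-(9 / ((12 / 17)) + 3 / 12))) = -2 / 13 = -0.15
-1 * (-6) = 6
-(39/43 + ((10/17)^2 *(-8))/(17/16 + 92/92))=178457/410091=0.44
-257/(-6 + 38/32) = 4112/77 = 53.40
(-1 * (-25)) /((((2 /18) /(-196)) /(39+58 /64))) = -14078925 /8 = -1759865.62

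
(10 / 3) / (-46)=-5 / 69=-0.07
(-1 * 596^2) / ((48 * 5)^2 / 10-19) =-355216 / 5741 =-61.87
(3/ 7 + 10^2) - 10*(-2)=843/ 7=120.43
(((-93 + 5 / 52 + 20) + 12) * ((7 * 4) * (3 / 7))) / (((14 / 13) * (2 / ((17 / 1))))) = -161517 / 28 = -5768.46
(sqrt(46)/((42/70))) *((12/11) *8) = 160 *sqrt(46)/11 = 98.65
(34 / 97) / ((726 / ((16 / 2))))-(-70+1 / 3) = 69.67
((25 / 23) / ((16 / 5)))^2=15625 / 135424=0.12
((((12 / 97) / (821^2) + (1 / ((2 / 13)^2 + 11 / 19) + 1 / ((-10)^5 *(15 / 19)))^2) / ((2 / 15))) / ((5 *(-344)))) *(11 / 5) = -74152320056791329040729547 / 2807095416483060000000000000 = -0.03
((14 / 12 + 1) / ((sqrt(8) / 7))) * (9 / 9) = 91 * sqrt(2) / 24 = 5.36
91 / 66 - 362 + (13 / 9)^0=-23735 / 66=-359.62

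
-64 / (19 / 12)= -768 / 19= -40.42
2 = 2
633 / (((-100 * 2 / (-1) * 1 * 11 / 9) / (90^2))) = 461457 / 22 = 20975.32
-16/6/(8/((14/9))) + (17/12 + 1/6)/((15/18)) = 373/270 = 1.38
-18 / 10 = -9 / 5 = -1.80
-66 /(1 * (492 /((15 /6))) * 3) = -55 /492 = -0.11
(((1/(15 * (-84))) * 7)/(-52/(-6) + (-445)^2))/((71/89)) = -89/2530870260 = -0.00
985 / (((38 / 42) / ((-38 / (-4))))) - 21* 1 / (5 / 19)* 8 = 97041 / 10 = 9704.10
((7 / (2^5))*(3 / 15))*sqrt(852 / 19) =7*sqrt(4047) / 1520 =0.29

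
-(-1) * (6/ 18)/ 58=1/ 174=0.01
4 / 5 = 0.80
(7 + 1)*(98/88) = 98/11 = 8.91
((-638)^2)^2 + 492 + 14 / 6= 497054455291 / 3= 165684818430.33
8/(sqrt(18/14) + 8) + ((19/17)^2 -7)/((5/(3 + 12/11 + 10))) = -21193966/1395581 -24* sqrt(7)/439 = -15.33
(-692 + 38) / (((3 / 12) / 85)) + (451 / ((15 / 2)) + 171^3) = 71668667 / 15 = 4777911.13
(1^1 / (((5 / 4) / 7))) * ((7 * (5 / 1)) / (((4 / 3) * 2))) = 147 / 2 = 73.50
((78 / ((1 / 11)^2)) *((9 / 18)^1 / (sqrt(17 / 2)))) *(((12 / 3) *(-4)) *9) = -679536 *sqrt(34) / 17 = -233078.93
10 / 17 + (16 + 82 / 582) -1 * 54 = -184379 / 4947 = -37.27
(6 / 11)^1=6 / 11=0.55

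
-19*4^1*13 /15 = -988 /15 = -65.87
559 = 559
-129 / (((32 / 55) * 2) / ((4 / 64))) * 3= -21285 / 1024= -20.79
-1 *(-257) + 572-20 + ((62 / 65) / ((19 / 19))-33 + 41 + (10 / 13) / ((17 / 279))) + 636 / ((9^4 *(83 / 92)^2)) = 830.70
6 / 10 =3 / 5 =0.60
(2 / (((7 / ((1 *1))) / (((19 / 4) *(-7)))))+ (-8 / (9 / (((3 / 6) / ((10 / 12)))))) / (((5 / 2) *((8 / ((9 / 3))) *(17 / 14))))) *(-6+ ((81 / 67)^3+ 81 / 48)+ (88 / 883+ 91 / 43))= 489648626343973 / 155307516719200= 3.15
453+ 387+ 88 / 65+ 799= 1640.35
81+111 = 192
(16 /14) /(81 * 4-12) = 1 /273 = 0.00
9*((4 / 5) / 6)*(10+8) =108 / 5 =21.60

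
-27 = -27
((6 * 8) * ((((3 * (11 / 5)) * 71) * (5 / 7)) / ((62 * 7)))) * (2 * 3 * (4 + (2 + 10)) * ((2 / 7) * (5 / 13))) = 390.53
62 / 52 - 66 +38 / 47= -78207 / 1222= -64.00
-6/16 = -3/8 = -0.38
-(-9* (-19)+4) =-175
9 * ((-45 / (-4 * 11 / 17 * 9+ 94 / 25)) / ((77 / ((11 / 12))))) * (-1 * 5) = -286875 / 232456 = -1.23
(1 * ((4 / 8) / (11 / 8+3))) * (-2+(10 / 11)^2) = -568 / 4235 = -0.13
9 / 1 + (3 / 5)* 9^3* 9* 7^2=964512 / 5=192902.40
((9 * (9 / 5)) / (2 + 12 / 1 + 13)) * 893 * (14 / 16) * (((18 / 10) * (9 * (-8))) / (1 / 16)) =-24303888 / 25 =-972155.52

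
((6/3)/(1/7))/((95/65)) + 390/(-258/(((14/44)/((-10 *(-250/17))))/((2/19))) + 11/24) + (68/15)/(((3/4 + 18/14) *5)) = 2238244538782/223975513575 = 9.99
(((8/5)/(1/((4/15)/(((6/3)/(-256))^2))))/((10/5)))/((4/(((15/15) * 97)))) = 6356992/75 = 84759.89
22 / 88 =1 / 4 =0.25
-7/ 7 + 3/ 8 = -5/ 8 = -0.62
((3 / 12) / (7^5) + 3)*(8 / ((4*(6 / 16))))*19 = 15328060 / 50421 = 304.00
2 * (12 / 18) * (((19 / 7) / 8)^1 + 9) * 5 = 2615 / 42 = 62.26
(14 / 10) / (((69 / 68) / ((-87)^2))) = 1200948 / 115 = 10443.03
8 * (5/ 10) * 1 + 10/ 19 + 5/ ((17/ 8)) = 6.88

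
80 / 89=0.90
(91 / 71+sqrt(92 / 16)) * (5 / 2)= 455 / 142+5 * sqrt(23) / 4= 9.20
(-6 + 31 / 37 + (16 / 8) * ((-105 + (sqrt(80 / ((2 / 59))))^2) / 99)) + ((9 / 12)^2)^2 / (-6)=6877921 / 170496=40.34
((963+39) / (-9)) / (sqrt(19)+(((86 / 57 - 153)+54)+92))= 180861 * sqrt(19) / 18119+993149 / 18119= 98.32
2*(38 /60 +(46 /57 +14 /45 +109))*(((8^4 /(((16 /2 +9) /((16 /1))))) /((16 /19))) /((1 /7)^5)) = 2607508434944 /153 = 17042538790.48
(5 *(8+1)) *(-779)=-35055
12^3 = 1728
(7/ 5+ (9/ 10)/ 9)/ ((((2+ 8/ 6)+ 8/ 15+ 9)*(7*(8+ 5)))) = 0.00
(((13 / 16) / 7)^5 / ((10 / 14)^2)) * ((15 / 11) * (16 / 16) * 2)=1113879 / 9890693120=0.00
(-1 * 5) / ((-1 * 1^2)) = 5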